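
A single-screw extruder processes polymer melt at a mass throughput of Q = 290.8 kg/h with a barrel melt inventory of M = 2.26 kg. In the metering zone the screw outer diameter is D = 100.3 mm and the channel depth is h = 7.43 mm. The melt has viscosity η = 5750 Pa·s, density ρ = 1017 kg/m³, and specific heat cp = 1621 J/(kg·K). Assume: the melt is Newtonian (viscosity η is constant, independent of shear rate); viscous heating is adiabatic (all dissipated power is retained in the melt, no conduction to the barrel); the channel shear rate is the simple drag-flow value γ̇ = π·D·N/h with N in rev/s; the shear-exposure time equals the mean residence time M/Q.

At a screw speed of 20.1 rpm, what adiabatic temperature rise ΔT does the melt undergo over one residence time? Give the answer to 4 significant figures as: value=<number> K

Throughput in SI: Q_s = 290.8 kg/h ÷ 3600 s/h = 0.0807778 kg/s
Mean residence time: t_res = M/Q_s = 2.26 kg / 0.0807778 kg/s = 27.978 s
D = 100.3 mm = 0.1003 m;  h = 7.43 mm = 0.00743 m;  N = 20.1 rpm / 60 = 0.335 rev/s
γ̇ = π D N / h = (π)(0.1003)(0.335) / 0.00743 = 14.2071 s⁻¹
ΔT = η·γ̇²·t_res/(ρ·cp) = [5750 × 14.2071² × 27.978] / [1017 × 1621] = 19.6967 K

value=19.70 K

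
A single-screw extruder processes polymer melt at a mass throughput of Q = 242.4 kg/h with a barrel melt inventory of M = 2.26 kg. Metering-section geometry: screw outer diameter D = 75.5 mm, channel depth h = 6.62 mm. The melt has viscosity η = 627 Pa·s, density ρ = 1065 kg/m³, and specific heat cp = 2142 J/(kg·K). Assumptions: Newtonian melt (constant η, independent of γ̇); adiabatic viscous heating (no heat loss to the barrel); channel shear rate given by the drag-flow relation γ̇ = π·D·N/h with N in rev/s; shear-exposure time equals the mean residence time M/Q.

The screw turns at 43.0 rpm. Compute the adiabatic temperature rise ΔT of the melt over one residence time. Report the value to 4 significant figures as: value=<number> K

value=6.083 K

Convert throughput: Q = 242.4 kg/h = 242.4/3600 = 0.0673333 kg/s
t_res = M / Q_s = 2.26 ÷ 0.0673333 = 33.5644 s
Convert to SI: D = 0.0755 m, h = 0.00662 m, N = 43.0/60 = 0.716667 rev/s
Shear rate: γ̇ = πDN/h = π·0.0755·0.716667/0.00662 = 25.6777 s⁻¹
Adiabatic rise: ΔT = η γ̇² t_res / (ρ cp) = 627·(25.6777)²·33.5644 / (1065·2142) = 6.08259 K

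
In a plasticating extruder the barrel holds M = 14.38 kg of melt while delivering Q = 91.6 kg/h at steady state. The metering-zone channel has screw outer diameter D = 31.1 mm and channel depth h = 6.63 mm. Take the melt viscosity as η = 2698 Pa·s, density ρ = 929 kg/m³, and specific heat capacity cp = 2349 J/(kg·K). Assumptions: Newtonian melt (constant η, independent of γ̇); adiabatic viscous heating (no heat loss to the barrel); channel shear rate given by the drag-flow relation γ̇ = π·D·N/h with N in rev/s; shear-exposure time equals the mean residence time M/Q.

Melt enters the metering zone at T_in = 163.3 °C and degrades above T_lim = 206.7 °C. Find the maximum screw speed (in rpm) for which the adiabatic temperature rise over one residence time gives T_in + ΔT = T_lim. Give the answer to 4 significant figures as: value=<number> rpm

Q_s = Q / 3600 = 91.6 / 3600 = 0.0254444 kg/s
Mean residence time: t_res = M/Q_s = 14.38 kg / 0.0254444 kg/s = 565.153 s
Convert to metres: D = 0.0311 m, h = 0.00663 m
ΔT_a = T_lim − T_in = 206.7 °C − 163.3 °C = 43.4 K
γ̇_max² = ΔT_a·ρ·cp/(η·t_res) = 43.4·929·2349/(2698·565.153) = 62.1127 s⁻²
γ̇_max = √62.1127 = 7.88116 s⁻¹
N_max = γ̇_max h / (πD) = 7.88116·0.00663/(π·0.0311) = 0.534803 rev/s → ×60 = 32.0882 rpm

value=32.09 rpm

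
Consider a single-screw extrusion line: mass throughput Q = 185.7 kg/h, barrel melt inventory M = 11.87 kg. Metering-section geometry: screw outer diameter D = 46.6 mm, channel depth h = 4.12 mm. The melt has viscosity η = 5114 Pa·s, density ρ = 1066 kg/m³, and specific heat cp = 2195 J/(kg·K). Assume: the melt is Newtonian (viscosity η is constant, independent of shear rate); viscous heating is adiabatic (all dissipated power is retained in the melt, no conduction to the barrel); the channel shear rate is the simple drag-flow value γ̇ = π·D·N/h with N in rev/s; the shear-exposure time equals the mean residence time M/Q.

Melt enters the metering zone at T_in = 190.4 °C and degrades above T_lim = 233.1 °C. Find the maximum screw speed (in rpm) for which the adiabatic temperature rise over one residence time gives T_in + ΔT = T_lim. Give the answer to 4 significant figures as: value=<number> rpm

Q_s = Q / 3600 = 185.7 / 3600 = 0.0515833 kg/s
t_res = M / Q_s = 11.87 ÷ 0.0515833 = 230.113 s
Convert to metres: D = 0.0466 m, h = 0.00412 m
Allowable rise: ΔT_a = T_lim − T_in = 233.1 − 190.4 = 42.7 K
Invert ΔT = ηγ̇²t_res/(ρcp) for γ̇: γ̇_max² = ΔT_a ρ cp / (η t_res) = 42.7·1066·2195 / (5114·230.113) = 84.9019 s⁻²
γ̇_max = sqrt(84.9019) = 9.21422 s⁻¹
Solve γ̇ = πDN/h for N: N_max = γ̇_max·h/(π·D) = 9.21422 × 0.00412 / (π × 0.0466) = 0.259311 rev/s = 15.5586 rpm

value=15.56 rpm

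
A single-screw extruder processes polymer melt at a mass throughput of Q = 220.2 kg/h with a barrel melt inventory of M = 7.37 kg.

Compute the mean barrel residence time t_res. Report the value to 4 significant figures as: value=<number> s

value=120.5 s

Throughput in SI: Q_s = 220.2 kg/h ÷ 3600 s/h = 0.0611667 kg/s
t_res = M / Q_s = 7.37 / 0.0611667 = 120.49 s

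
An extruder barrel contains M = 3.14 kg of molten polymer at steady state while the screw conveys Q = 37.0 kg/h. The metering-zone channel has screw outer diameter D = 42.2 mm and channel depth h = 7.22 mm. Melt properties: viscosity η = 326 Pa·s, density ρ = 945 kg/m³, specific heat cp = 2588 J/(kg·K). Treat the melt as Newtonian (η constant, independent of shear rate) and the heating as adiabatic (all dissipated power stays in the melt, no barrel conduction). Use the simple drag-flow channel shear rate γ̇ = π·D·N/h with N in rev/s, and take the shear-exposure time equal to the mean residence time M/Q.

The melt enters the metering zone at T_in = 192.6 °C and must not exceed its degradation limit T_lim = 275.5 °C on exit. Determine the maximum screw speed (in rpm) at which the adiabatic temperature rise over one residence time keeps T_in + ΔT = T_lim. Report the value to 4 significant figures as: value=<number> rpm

Throughput in SI: Q_s = 37.0 kg/h ÷ 3600 s/h = 0.0102778 kg/s
Mean residence time: t_res = M/Q_s = 3.14 kg / 0.0102778 kg/s = 305.514 s
Geometry in SI: D = 42.2 mm → 0.0422 m, h = 7.22 mm → 0.00722 m
Allowable rise: ΔT_a = T_lim − T_in = 275.5 − 192.6 = 82.9 K
Invert ΔT = ηγ̇²t_res/(ρcp) for γ̇: γ̇_max² = ΔT_a ρ cp / (η t_res) = 82.9·945·2588 / (326·305.514) = 2035.65 s⁻²
γ̇_max = √2035.65 = 45.1182 s⁻¹
N_max = γ̇_max·h / (π·D) = 45.1182 · 0.00722 / (π · 0.0422) = 2.45712 rev/s = 147.427 rpm

value=147.4 rpm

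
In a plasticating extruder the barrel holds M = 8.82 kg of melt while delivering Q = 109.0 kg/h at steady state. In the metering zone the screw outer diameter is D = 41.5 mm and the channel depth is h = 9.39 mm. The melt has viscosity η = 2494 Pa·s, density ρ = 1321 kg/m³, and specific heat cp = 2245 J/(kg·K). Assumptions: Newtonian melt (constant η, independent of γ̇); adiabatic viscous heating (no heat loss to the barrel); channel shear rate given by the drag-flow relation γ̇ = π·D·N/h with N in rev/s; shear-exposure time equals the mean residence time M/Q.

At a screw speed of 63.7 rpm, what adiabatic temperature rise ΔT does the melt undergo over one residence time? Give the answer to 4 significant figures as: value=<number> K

Q_s = Q / 3600 = 109.0 / 3600 = 0.0302778 kg/s
Mean residence time: t_res = M/Q_s = 8.82 kg / 0.0302778 kg/s = 291.303 s
Geometry in metres: D = 41.5 mm → 0.0415 m, h = 9.39 mm → 0.00939 m; screw speed N = 63.7 rpm = 1.06167 rev/s
Shear rate: γ̇ = πDN/h = π·0.0415·1.06167/0.00939 = 14.7408 s⁻¹
Adiabatic rise: ΔT = η γ̇² t_res / (ρ cp) = 2494·(14.7408)²·291.303 / (1321·2245) = 53.2308 K

value=53.23 K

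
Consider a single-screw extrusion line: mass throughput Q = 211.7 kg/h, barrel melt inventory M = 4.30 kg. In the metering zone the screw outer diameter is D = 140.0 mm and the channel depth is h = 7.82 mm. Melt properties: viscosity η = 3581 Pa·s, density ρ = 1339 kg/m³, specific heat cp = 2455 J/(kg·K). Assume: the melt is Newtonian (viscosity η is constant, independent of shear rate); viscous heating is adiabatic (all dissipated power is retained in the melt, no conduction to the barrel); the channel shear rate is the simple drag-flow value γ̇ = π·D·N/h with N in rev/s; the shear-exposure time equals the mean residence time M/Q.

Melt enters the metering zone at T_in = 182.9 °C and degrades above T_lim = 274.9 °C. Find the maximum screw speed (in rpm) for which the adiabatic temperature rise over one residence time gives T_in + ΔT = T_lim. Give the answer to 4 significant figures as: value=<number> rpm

value=36.25 rpm

Throughput in SI: Q_s = 211.7 kg/h ÷ 3600 s/h = 0.0588056 kg/s
t_res = M / Q_s = 4.30 / 0.0588056 = 73.1223 s
Convert to metres: D = 0.14 m, h = 0.00782 m
ΔT_a = T_lim − T_in = 274.9 °C − 182.9 °C = 92 K
γ̇_max² = ΔT_a·ρ·cp/(η·t_res) = 92·1339·2455/(3581·73.1223) = 1154.96 s⁻²
γ̇_max = √1154.96 = 33.9846 s⁻¹
Solve γ̇ = πDN/h for N: N_max = γ̇_max·h/(π·D) = 33.9846 × 0.00782 / (π × 0.14) = 0.604243 rev/s = 36.2546 rpm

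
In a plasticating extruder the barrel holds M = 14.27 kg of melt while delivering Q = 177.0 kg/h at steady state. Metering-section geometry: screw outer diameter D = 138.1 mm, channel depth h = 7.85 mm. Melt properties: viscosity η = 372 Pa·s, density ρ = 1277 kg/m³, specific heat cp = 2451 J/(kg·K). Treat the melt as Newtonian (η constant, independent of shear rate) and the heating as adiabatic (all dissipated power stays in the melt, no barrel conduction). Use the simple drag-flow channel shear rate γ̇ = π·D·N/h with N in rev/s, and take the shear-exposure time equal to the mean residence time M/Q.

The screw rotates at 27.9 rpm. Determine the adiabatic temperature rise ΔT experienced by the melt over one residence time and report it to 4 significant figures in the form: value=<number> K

Q_s = Q / 3600 = 177.0 / 3600 = 0.0491667 kg/s
Mean residence time: t_res = M/Q_s = 14.27 kg / 0.0491667 kg/s = 290.237 s
Geometry in metres: D = 138.1 mm → 0.1381 m, h = 7.85 mm → 0.00785 m; screw speed N = 27.9 rpm = 0.465 rev/s
γ̇ = π D N / h = (π)(0.1381)(0.465) / 0.00785 = 25.6996 s⁻¹
ΔT = η·γ̇²·t_res / (ρ·cp) = 372 · (25.6996)² · 290.237 / (1277 · 2451) = 22.7832 K

value=22.78 K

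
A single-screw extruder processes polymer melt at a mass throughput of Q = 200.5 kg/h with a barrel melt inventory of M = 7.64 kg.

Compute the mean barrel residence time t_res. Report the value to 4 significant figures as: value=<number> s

Q_s = Q / 3600 = 200.5 / 3600 = 0.0556944 kg/s
t_res = M / Q_s = 7.64 / 0.0556944 = 137.177 s

value=137.2 s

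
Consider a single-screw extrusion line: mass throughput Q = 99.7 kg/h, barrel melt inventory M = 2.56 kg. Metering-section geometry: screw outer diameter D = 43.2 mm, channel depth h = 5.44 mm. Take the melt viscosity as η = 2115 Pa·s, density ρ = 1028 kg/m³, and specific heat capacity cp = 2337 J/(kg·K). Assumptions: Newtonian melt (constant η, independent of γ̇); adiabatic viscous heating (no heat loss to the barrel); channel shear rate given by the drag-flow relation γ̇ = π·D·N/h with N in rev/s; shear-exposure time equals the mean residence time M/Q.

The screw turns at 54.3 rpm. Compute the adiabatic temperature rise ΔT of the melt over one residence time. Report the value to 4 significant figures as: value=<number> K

value=41.48 K

Q_s = Q / 3600 = 99.7 / 3600 = 0.0276944 kg/s
Mean residence time: t_res = M/Q_s = 2.56 kg / 0.0276944 kg/s = 92.4373 s
Convert to SI: D = 0.0432 m, h = 0.00544 m, N = 54.3/60 = 0.905 rev/s
γ̇ = π·D·N / h = π · 0.0432 · 0.905 / 0.00544 = 22.5779 s⁻¹
ΔT = η·γ̇²·t_res / (ρ·cp) = 2115 · (22.5779)² · 92.4373 / (1028 · 2337) = 41.4832 K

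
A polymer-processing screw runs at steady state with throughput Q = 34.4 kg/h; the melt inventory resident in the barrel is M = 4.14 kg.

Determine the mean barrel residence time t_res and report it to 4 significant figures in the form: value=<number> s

Convert throughput: Q = 34.4 kg/h = 34.4/3600 = 0.00955556 kg/s
t_res = M / Q_s = 4.14 ÷ 0.00955556 = 433.256 s

value=433.3 s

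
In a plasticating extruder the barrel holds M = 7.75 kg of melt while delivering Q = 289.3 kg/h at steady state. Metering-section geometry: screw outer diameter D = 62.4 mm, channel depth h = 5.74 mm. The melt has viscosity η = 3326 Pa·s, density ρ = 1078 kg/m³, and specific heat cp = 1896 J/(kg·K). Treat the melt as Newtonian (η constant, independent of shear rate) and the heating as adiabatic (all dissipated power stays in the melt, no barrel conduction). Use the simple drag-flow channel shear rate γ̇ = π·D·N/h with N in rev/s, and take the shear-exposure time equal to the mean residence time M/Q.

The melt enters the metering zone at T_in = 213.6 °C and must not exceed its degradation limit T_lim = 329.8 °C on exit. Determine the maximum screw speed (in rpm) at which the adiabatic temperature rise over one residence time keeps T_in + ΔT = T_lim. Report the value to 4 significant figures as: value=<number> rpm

value=47.80 rpm

Convert throughput: Q = 289.3 kg/h = 289.3/3600 = 0.0803611 kg/s
Mean residence time: t_res = M/Q_s = 7.75 kg / 0.0803611 kg/s = 96.4397 s
D = 62.4 mm = 0.0624 m;  h = 5.74 mm = 0.00574 m
Allowable rise: ΔT_a = T_lim − T_in = 329.8 − 213.6 = 116.2 K
γ̇_max² = ΔT_a·ρ·cp/(η·t_res) = 116.2·1078·1896/(3326·96.4397) = 740.432 s⁻²
Take the square root: γ̇_max = √(740.432) = 27.2109 s⁻¹
N_max = γ̇_max·h / (π·D) = 27.2109 · 0.00574 / (π · 0.0624) = 0.796746 rev/s = 47.8048 rpm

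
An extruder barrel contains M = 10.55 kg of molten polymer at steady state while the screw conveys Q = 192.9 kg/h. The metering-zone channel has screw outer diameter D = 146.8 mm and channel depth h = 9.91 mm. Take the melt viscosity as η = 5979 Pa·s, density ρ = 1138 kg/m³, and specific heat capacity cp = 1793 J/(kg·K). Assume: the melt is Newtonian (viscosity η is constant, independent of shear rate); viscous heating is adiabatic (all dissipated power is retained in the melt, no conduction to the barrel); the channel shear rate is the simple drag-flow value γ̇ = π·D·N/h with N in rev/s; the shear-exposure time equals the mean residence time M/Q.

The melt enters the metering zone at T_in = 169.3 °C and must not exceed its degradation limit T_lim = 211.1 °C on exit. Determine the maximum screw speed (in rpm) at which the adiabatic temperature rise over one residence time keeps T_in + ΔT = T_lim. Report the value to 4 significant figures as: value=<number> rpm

value=10.97 rpm

Convert throughput: Q = 192.9 kg/h = 192.9/3600 = 0.0535833 kg/s
t_res = M / Q_s = 10.55 / 0.0535833 = 196.89 s
Geometry in SI: D = 146.8 mm → 0.1468 m, h = 9.91 mm → 0.00991 m
Allowable rise: ΔT_a = T_lim − T_in = 211.1 − 169.3 = 41.8 K
γ̇_max² = ΔT_a·ρ·cp/(η·t_res) = 41.8·1138·1793/(5979·196.89) = 72.4515 s⁻²
γ̇_max = sqrt(72.4515) = 8.51185 s⁻¹
N_max = γ̇_max h / (πD) = 8.51185·0.00991/(π·0.1468) = 0.182903 rev/s → ×60 = 10.9742 rpm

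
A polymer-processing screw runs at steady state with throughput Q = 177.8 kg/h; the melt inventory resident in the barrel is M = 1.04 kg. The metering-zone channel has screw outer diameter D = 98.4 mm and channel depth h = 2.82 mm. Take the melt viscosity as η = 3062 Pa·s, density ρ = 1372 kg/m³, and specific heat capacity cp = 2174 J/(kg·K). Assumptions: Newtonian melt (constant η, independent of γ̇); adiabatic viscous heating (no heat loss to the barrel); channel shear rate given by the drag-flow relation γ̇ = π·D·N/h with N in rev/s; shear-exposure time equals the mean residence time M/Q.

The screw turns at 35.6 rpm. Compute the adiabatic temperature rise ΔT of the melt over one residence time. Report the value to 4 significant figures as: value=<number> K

Convert throughput: Q = 177.8 kg/h = 177.8/3600 = 0.0493889 kg/s
Mean residence time: t_res = M/Q_s = 1.04 kg / 0.0493889 kg/s = 21.0574 s
Geometry in metres: D = 98.4 mm → 0.0984 m, h = 2.82 mm → 0.00282 m; screw speed N = 35.6 rpm = 0.593333 rev/s
Shear rate: γ̇ = πDN/h = π·0.0984·0.593333/0.00282 = 65.0421 s⁻¹
ΔT = η·γ̇²·t_res/(ρ·cp) = [3062 × 65.0421² × 21.0574] / [1372 × 2174] = 91.4502 K

value=91.45 K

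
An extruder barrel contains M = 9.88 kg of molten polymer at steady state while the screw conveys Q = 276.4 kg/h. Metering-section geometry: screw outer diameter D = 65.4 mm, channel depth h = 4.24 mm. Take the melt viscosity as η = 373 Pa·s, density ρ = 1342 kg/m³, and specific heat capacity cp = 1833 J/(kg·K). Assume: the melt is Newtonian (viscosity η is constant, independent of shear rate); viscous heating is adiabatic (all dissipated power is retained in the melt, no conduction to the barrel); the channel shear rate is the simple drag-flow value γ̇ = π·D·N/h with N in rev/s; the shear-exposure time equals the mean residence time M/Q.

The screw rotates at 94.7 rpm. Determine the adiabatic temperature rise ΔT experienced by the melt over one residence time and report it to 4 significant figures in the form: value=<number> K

Throughput in SI: Q_s = 276.4 kg/h ÷ 3600 s/h = 0.0767778 kg/s
Mean residence time: t_res = M/Q_s = 9.88 kg / 0.0767778 kg/s = 128.683 s
Convert to SI: D = 0.0654 m, h = 0.00424 m, N = 94.7/60 = 1.57833 rev/s
γ̇ = π·D·N / h = π · 0.0654 · 1.57833 / 0.00424 = 76.4822 s⁻¹
ΔT = η·γ̇²·t_res / (ρ·cp) = 373 · (76.4822)² · 128.683 / (1342 · 1833) = 114.14 K

value=114.1 K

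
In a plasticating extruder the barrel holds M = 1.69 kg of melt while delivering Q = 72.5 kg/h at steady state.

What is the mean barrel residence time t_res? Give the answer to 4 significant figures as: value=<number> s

Convert throughput: Q = 72.5 kg/h = 72.5/3600 = 0.0201389 kg/s
t_res = M / Q_s = 1.69 ÷ 0.0201389 = 83.9172 s

value=83.92 s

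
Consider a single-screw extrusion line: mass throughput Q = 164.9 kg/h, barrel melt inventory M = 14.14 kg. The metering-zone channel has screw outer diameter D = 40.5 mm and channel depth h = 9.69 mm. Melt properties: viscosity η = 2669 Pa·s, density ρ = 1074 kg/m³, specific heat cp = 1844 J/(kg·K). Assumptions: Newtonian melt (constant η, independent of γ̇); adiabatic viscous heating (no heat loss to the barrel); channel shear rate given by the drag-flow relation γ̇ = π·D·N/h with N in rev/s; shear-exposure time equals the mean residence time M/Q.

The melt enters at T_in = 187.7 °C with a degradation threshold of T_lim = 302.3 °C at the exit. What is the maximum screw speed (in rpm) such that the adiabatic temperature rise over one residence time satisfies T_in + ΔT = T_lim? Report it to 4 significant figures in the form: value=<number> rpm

Q_s = Q / 3600 = 164.9 / 3600 = 0.0458056 kg/s
t_res = M / Q_s = 14.14 / 0.0458056 = 308.696 s
Geometry in SI: D = 40.5 mm → 0.0405 m, h = 9.69 mm → 0.00969 m
ΔT_a = T_lim − T_in = 302.3 °C − 187.7 °C = 114.6 K
γ̇_max² = ΔT_a·ρ·cp/(η·t_res) = 114.6·1074·1844/(2669·308.696) = 275.467 s⁻²
γ̇_max = √275.467 = 16.5972 s⁻¹
Solve γ̇ = πDN/h for N: N_max = γ̇_max·h/(π·D) = 16.5972 × 0.00969 / (π × 0.0405) = 1.26402 rev/s = 75.8412 rpm

value=75.84 rpm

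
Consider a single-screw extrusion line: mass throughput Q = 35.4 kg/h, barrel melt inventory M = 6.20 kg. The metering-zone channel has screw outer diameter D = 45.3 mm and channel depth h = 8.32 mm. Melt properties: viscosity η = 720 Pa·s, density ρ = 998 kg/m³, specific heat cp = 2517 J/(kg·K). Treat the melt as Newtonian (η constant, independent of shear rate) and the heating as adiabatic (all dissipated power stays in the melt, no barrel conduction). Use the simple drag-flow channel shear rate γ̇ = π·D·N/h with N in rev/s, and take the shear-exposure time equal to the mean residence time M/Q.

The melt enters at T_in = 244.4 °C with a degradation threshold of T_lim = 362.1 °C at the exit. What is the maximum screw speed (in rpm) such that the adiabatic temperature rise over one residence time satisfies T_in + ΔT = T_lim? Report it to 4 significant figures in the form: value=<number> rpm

value=89.52 rpm

Q_s = Q / 3600 = 35.4 / 3600 = 0.00983333 kg/s
t_res = M / Q_s = 6.20 ÷ 0.00983333 = 630.508 s
D = 45.3 mm = 0.0453 m;  h = 8.32 mm = 0.00832 m
Allowable rise: ΔT_a = T_lim − T_in = 362.1 − 244.4 = 117.7 K
Invert ΔT = ηγ̇²t_res/(ρcp) for γ̇: γ̇_max² = ΔT_a ρ cp / (η t_res) = 117.7·998·2517 / (720·630.508) = 651.279 s⁻²
Take the square root: γ̇_max = √(651.279) = 25.5202 s⁻¹
N_max = γ̇_max h / (πD) = 25.5202·0.00832/(π·0.0453) = 1.49197 rev/s → ×60 = 89.5179 rpm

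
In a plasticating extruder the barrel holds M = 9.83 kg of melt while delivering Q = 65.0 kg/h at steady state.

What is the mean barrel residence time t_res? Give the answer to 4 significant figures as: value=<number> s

Q_s = Q / 3600 = 65.0 / 3600 = 0.0180556 kg/s
t_res = M / Q_s = 9.83 ÷ 0.0180556 = 544.431 s

value=544.4 s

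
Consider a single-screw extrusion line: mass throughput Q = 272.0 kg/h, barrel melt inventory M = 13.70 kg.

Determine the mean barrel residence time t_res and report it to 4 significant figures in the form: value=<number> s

Convert throughput: Q = 272.0 kg/h = 272.0/3600 = 0.0755556 kg/s
t_res = M / Q_s = 13.70 / 0.0755556 = 181.324 s

value=181.3 s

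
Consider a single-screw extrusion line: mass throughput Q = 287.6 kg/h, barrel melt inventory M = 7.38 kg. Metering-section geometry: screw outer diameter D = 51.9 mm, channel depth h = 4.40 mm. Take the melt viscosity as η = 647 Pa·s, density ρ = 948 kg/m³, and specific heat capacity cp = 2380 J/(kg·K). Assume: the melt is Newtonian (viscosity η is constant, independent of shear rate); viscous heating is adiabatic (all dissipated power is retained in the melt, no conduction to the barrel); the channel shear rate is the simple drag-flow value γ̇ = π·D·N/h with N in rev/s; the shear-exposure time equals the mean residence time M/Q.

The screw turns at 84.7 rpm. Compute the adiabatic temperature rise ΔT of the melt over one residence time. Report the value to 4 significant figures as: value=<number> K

value=72.49 K

Throughput in SI: Q_s = 287.6 kg/h ÷ 3600 s/h = 0.0798889 kg/s
t_res = M / Q_s = 7.38 ÷ 0.0798889 = 92.3783 s
Convert to SI: D = 0.0519 m, h = 0.0044 m, N = 84.7/60 = 1.41167 rev/s
γ̇ = π·D·N / h = π · 0.0519 · 1.41167 / 0.0044 = 52.3114 s⁻¹
ΔT = η·γ̇²·t_res/(ρ·cp) = [647 × 52.3114² × 92.3783] / [948 × 2380] = 72.4907 K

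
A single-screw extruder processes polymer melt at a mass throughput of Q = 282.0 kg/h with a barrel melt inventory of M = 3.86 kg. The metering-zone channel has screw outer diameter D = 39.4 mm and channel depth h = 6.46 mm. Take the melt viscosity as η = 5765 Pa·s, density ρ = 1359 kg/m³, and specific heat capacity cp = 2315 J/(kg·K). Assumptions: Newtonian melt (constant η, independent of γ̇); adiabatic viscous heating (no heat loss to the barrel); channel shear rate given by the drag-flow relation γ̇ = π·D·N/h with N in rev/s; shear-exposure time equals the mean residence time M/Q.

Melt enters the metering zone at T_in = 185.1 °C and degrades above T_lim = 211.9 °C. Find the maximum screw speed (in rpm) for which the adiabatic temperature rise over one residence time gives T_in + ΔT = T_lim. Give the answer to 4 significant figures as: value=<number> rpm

Convert throughput: Q = 282.0 kg/h = 282.0/3600 = 0.0783333 kg/s
t_res = M / Q_s = 3.86 ÷ 0.0783333 = 49.2766 s
D = 39.4 mm = 0.0394 m;  h = 6.46 mm = 0.00646 m
ΔT_a = T_lim − T_in = 211.9 °C − 185.1 °C = 26.8 K
γ̇_max² = ΔT_a·ρ·cp/(η·t_res) = 26.8·1359·2315/(5765·49.2766) = 296.801 s⁻²
Take the square root: γ̇_max = √(296.801) = 17.2279 s⁻¹
N_max = γ̇_max·h / (π·D) = 17.2279 · 0.00646 / (π · 0.0394) = 0.899123 rev/s = 53.9474 rpm

value=53.95 rpm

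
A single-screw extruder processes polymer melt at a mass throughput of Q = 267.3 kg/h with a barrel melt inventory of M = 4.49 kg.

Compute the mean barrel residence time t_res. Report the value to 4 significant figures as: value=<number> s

Throughput in SI: Q_s = 267.3 kg/h ÷ 3600 s/h = 0.07425 kg/s
t_res = M / Q_s = 4.49 / 0.07425 = 60.4714 s

value=60.47 s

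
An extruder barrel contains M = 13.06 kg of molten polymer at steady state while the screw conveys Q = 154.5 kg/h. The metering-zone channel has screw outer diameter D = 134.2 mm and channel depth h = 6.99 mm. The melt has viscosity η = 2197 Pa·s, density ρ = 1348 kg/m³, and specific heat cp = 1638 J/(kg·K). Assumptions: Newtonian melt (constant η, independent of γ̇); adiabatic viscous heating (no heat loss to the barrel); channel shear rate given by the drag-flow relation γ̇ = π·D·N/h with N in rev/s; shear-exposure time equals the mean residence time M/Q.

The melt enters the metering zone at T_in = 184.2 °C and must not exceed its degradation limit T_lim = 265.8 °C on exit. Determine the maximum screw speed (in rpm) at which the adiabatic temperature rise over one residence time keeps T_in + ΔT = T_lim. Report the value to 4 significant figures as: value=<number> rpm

Q_s = Q / 3600 = 154.5 / 3600 = 0.0429167 kg/s
t_res = M / Q_s = 13.06 ÷ 0.0429167 = 304.311 s
Convert to metres: D = 0.1342 m, h = 0.00699 m
ΔT_a = T_lim − T_in = 265.8 °C − 184.2 °C = 81.6 K
Invert ΔT = ηγ̇²t_res/(ρcp) for γ̇: γ̇_max² = ΔT_a ρ cp / (η t_res) = 81.6·1348·1638 / (2197·304.311) = 269.493 s⁻²
Take the square root: γ̇_max = √(269.493) = 16.4162 s⁻¹
N_max = γ̇_max h / (πD) = 16.4162·0.00699/(π·0.1342) = 0.272175 rev/s → ×60 = 16.3305 rpm

value=16.33 rpm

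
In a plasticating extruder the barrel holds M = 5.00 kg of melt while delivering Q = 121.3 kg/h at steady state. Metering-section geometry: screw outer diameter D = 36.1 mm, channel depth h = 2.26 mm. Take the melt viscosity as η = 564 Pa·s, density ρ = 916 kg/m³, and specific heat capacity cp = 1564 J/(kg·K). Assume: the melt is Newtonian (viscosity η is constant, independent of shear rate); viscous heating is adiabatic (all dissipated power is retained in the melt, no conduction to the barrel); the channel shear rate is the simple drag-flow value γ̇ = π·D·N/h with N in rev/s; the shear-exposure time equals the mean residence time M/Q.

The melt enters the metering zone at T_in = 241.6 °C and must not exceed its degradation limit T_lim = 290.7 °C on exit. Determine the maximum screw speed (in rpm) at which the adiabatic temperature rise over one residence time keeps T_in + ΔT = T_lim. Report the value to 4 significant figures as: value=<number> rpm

value=34.66 rpm

Convert throughput: Q = 121.3 kg/h = 121.3/3600 = 0.0336944 kg/s
t_res = M / Q_s = 5.00 / 0.0336944 = 148.392 s
D = 36.1 mm = 0.0361 m;  h = 2.26 mm = 0.00226 m
ΔT_a = T_lim − T_in = 290.7 − 241.6 = 49.1 K
γ̇_max² = ΔT_a·ρ·cp / (η·t_res) = [49.1 × 916 × 1564] / [564 × 148.392] = 840.471 s⁻²
γ̇_max = √840.471 = 28.9909 s⁻¹
N_max = γ̇_max·h / (π·D) = 28.9909 · 0.00226 / (π · 0.0361) = 0.577714 rev/s = 34.6628 rpm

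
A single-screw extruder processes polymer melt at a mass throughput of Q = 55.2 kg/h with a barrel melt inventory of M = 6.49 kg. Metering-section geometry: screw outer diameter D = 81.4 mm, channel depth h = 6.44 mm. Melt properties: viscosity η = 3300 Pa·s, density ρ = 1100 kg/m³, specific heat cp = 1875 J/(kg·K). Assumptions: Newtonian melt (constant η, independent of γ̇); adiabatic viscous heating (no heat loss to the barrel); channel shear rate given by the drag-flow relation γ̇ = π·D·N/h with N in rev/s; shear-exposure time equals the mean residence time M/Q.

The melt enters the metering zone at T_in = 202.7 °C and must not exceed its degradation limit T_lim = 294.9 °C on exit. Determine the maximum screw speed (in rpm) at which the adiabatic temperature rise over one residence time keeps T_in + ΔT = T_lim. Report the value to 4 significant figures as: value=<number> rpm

value=17.63 rpm

Throughput in SI: Q_s = 55.2 kg/h ÷ 3600 s/h = 0.0153333 kg/s
t_res = M / Q_s = 6.49 ÷ 0.0153333 = 423.261 s
Geometry in SI: D = 81.4 mm → 0.0814 m, h = 6.44 mm → 0.00644 m
ΔT_a = T_lim − T_in = 294.9 − 202.7 = 92.2 K
γ̇_max² = ΔT_a·ρ·cp/(η·t_res) = 92.2·1100·1875/(3300·423.261) = 136.145 s⁻²
γ̇_max = √136.145 = 11.6681 s⁻¹
N_max = γ̇_max h / (πD) = 11.6681·0.00644/(π·0.0814) = 0.293841 rev/s → ×60 = 17.6305 rpm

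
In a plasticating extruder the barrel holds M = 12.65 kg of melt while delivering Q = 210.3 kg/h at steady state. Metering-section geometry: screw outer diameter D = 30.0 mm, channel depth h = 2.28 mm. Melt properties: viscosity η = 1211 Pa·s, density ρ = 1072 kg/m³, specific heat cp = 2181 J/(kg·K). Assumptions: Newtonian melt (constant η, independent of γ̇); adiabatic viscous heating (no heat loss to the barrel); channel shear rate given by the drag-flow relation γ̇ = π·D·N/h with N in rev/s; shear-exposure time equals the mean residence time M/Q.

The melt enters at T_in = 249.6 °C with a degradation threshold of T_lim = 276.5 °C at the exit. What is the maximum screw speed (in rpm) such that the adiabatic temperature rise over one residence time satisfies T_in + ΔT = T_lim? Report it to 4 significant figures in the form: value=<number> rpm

value=22.48 rpm

Throughput in SI: Q_s = 210.3 kg/h ÷ 3600 s/h = 0.0584167 kg/s
t_res = M / Q_s = 12.65 / 0.0584167 = 216.548 s
Geometry in SI: D = 30.0 mm → 0.03 m, h = 2.28 mm → 0.00228 m
ΔT_a = T_lim − T_in = 276.5 − 249.6 = 26.9 K
γ̇_max² = ΔT_a·ρ·cp / (η·t_res) = [26.9 × 1072 × 2181] / [1211 × 216.548] = 239.831 s⁻²
Take the square root: γ̇_max = √(239.831) = 15.4865 s⁻¹
N_max = γ̇_max·h / (π·D) = 15.4865 · 0.00228 / (π · 0.03) = 0.374642 rev/s = 22.4785 rpm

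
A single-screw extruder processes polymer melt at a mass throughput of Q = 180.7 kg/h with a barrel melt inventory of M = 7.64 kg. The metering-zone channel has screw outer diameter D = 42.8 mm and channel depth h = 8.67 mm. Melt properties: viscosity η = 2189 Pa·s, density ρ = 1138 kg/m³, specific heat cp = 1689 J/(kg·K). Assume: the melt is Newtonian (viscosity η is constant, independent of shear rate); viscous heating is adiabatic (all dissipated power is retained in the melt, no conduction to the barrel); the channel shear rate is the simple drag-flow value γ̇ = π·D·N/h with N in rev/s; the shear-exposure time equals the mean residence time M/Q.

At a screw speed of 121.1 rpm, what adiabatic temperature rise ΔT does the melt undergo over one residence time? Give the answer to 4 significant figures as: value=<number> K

value=169.8 K

Q_s = Q / 3600 = 180.7 / 3600 = 0.0501944 kg/s
t_res = M / Q_s = 7.64 ÷ 0.0501944 = 152.208 s
D = 42.8 mm = 0.0428 m;  h = 8.67 mm = 0.00867 m;  N = 121.1 rpm / 60 = 2.01833 rev/s
γ̇ = π·D·N / h = π · 0.0428 · 2.01833 / 0.00867 = 31.3017 s⁻¹
Adiabatic rise: ΔT = η γ̇² t_res / (ρ cp) = 2189·(31.3017)²·152.208 / (1138·1689) = 169.843 K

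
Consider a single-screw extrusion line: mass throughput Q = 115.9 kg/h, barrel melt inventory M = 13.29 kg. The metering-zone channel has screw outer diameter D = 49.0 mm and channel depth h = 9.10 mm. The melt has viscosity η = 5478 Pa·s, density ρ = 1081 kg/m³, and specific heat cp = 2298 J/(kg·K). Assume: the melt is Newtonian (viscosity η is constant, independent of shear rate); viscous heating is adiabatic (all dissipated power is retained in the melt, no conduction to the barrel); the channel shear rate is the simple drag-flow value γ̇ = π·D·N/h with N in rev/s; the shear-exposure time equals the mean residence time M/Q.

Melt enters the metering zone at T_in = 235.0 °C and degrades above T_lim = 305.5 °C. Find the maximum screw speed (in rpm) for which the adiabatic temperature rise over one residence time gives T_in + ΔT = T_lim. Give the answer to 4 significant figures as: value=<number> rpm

value=31.21 rpm

Throughput in SI: Q_s = 115.9 kg/h ÷ 3600 s/h = 0.0321944 kg/s
t_res = M / Q_s = 13.29 / 0.0321944 = 412.804 s
Convert to metres: D = 0.049 m, h = 0.0091 m
ΔT_a = T_lim − T_in = 305.5 °C − 235.0 °C = 70.5 K
γ̇_max² = ΔT_a·ρ·cp/(η·t_res) = 70.5·1081·2298/(5478·412.804) = 77.446 s⁻²
γ̇_max = sqrt(77.446) = 8.80034 s⁻¹
N_max = γ̇_max·h / (π·D) = 8.80034 · 0.0091 / (π · 0.049) = 0.520229 rev/s = 31.2138 rpm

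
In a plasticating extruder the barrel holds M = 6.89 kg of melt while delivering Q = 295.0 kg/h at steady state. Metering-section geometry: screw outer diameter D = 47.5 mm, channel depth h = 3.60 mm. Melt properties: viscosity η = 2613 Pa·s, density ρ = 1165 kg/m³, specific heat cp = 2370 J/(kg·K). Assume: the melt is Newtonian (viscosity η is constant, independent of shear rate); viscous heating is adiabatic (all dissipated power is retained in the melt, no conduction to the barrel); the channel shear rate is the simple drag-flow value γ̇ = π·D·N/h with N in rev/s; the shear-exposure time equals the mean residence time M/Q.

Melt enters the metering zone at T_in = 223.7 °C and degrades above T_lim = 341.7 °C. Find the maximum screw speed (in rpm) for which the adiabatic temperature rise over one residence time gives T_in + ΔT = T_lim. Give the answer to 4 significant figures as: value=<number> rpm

Throughput in SI: Q_s = 295.0 kg/h ÷ 3600 s/h = 0.0819444 kg/s
t_res = M / Q_s = 6.89 ÷ 0.0819444 = 84.0814 s
Convert to metres: D = 0.0475 m, h = 0.0036 m
Allowable rise: ΔT_a = T_lim − T_in = 341.7 − 223.7 = 118 K
γ̇_max² = ΔT_a·ρ·cp / (η·t_res) = [118 × 1165 × 2370] / [2613 × 84.0814] = 1482.92 s⁻²
γ̇_max = √1482.92 = 38.5087 s⁻¹
N_max = γ̇_max·h / (π·D) = 38.5087 · 0.0036 / (π · 0.0475) = 0.929004 rev/s = 55.7402 rpm

value=55.74 rpm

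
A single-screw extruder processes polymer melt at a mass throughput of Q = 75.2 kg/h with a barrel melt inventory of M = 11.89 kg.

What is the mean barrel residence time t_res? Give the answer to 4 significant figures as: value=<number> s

Convert throughput: Q = 75.2 kg/h = 75.2/3600 = 0.0208889 kg/s
t_res = M / Q_s = 11.89 / 0.0208889 = 569.202 s

value=569.2 s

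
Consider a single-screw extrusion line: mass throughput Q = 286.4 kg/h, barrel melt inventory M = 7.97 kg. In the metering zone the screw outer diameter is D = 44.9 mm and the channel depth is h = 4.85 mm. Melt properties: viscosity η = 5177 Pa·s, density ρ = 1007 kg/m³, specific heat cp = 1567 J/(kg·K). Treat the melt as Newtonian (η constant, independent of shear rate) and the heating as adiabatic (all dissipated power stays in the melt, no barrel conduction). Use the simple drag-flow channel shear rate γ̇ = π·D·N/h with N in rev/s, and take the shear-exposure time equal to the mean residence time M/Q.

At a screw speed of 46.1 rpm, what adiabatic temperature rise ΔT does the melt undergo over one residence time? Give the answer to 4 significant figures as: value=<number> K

Q_s = Q / 3600 = 286.4 / 3600 = 0.0795556 kg/s
t_res = M / Q_s = 7.97 / 0.0795556 = 100.182 s
D = 44.9 mm = 0.0449 m;  h = 4.85 mm = 0.00485 m;  N = 46.1 rpm / 60 = 0.768333 rev/s
γ̇ = π·D·N / h = π · 0.0449 · 0.768333 / 0.00485 = 22.3462 s⁻¹
ΔT = η·γ̇²·t_res / (ρ·cp) = 5177 · (22.3462)² · 100.182 / (1007 · 1567) = 164.125 K

value=164.1 K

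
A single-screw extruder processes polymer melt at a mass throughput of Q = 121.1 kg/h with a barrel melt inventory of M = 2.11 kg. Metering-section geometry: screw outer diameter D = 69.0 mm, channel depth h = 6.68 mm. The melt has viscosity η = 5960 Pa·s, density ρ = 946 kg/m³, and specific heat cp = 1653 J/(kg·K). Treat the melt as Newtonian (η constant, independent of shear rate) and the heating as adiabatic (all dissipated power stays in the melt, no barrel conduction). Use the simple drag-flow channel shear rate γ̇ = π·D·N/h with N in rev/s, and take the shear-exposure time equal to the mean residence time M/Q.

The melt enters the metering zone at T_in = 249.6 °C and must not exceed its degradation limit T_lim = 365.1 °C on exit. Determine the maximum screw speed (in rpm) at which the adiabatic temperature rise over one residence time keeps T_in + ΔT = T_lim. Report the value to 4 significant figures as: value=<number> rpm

value=40.64 rpm

Q_s = Q / 3600 = 121.1 / 3600 = 0.0336389 kg/s
t_res = M / Q_s = 2.11 ÷ 0.0336389 = 62.725 s
D = 69.0 mm = 0.069 m;  h = 6.68 mm = 0.00668 m
Allowable rise: ΔT_a = T_lim − T_in = 365.1 − 249.6 = 115.5 K
Invert ΔT = ηγ̇²t_res/(ρcp) for γ̇: γ̇_max² = ΔT_a ρ cp / (η t_res) = 115.5·946·1653 / (5960·62.725) = 483.124 s⁻²
γ̇_max = sqrt(483.124) = 21.9801 s⁻¹
N_max = γ̇_max·h / (π·D) = 21.9801 · 0.00668 / (π · 0.069) = 0.67734 rev/s = 40.6404 rpm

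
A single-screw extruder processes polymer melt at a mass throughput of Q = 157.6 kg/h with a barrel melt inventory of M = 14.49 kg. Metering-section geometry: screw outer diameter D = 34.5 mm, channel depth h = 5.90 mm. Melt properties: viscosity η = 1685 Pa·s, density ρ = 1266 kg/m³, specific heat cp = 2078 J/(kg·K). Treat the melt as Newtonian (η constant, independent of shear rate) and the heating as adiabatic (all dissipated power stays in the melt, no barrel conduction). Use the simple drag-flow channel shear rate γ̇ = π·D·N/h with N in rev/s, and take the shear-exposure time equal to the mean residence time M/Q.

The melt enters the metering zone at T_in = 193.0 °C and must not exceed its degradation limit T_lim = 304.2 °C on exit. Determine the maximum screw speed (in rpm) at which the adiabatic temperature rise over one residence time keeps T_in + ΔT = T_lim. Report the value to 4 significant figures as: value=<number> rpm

value=74.80 rpm

Throughput in SI: Q_s = 157.6 kg/h ÷ 3600 s/h = 0.0437778 kg/s
t_res = M / Q_s = 14.49 / 0.0437778 = 330.99 s
Convert to metres: D = 0.0345 m, h = 0.0059 m
Allowable rise: ΔT_a = T_lim − T_in = 304.2 − 193.0 = 111.2 K
γ̇_max² = ΔT_a·ρ·cp / (η·t_res) = [111.2 × 1266 × 2078] / [1685 × 330.99] = 524.529 s⁻²
γ̇_max = sqrt(524.529) = 22.9026 s⁻¹
N_max = γ̇_max·h / (π·D) = 22.9026 · 0.0059 / (π · 0.0345) = 1.24672 rev/s = 74.803 rpm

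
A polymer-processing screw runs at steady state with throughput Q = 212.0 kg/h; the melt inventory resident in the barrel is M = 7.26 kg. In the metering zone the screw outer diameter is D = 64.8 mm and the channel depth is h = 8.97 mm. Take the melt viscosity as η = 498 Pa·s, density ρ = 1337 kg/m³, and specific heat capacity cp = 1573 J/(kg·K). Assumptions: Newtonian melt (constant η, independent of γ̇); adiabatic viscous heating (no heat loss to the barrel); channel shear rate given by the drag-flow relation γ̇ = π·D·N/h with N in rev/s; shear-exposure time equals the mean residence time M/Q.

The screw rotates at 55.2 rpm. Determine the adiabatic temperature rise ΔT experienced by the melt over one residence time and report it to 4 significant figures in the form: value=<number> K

value=12.73 K

Convert throughput: Q = 212.0 kg/h = 212.0/3600 = 0.0588889 kg/s
t_res = M / Q_s = 7.26 ÷ 0.0588889 = 123.283 s
D = 64.8 mm = 0.0648 m;  h = 8.97 mm = 0.00897 m;  N = 55.2 rpm / 60 = 0.92 rev/s
γ̇ = π D N / h = (π)(0.0648)(0.92) / 0.00897 = 20.8795 s⁻¹
ΔT = η·γ̇²·t_res/(ρ·cp) = [498 × 20.8795² × 123.283] / [1337 × 1573] = 12.7266 K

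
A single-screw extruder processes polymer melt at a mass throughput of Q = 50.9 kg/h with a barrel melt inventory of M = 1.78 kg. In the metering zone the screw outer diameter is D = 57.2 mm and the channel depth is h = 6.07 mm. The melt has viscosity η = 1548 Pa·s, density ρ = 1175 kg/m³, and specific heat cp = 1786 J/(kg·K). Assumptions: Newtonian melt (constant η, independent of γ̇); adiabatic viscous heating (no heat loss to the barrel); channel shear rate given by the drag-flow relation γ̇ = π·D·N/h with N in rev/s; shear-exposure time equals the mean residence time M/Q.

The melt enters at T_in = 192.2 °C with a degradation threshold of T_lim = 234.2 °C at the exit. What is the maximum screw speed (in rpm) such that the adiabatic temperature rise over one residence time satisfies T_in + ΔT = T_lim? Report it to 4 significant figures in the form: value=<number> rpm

Convert throughput: Q = 50.9 kg/h = 50.9/3600 = 0.0141389 kg/s
t_res = M / Q_s = 1.78 ÷ 0.0141389 = 125.894 s
Convert to metres: D = 0.0572 m, h = 0.00607 m
ΔT_a = T_lim − T_in = 234.2 °C − 192.2 °C = 42 K
γ̇_max² = ΔT_a·ρ·cp / (η·t_res) = [42 × 1175 × 1786] / [1548 × 125.894] = 452.265 s⁻²
Take the square root: γ̇_max = √(452.265) = 21.2665 s⁻¹
N_max = γ̇_max h / (πD) = 21.2665·0.00607/(π·0.0572) = 0.718355 rev/s → ×60 = 43.1013 rpm

value=43.10 rpm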